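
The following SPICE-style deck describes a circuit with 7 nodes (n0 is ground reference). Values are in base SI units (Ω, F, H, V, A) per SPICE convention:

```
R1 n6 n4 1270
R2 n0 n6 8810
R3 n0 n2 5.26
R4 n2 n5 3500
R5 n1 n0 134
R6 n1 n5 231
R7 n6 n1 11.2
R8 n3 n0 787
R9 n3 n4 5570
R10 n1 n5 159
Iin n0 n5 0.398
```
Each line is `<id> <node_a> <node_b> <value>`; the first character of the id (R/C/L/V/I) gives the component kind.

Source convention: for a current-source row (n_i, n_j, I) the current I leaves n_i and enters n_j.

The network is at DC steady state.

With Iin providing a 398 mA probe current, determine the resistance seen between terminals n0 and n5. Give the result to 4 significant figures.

R_eq = 210.5 Ω

Apply KCL at each of the 6 non-ground nodes and solve the resulting linear system.
Node n1: branches {R5, R6, R7, R10} → V_1 = 48.54
Node n2: branches {R3, R4} → V_2 = 0.1257
Node n3: branches {R8, R9} → V_3 = 4.995
Node n4: branches {R1, R9} → V_4 = 40.35
Node n5: branches {R4, R6, R10, Iin} → V_5 = 83.77
Node n6: branches {R1, R2, R7} → V_6 = 48.41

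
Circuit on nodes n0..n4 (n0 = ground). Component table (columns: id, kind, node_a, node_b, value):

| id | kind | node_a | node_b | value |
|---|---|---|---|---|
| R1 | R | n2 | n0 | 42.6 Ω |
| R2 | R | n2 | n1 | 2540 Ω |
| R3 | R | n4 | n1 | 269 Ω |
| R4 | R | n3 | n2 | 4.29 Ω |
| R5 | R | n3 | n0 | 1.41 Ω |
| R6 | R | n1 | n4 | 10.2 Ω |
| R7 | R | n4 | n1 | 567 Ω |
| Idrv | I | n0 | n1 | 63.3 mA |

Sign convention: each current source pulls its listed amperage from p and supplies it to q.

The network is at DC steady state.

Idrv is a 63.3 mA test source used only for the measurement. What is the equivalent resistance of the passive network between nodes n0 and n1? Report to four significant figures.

R_eq = 2545. Ω

Element admittances at DC:
  Y(R1) = 0.02347 S between n2,n0
  Y(R2) = 0.0003937 S between n2,n1
  Y(R3) = 0.003717 S between n4,n1
  Y(R4) = 0.2331 S between n3,n2
  Y(R5) = 0.7092 S between n3,n0
  Y(R6) = 0.09804 S between n1,n4
  Y(R7) = 0.001764 S between n4,n1
  Idrv: injects 0.0633 A into n1 (from n0)
Assemble and solve the 4×4 MNA system:
  V(n1)=161.1  V(n2)=0.3182  V(n3)=0.07872  V(n4)=161.1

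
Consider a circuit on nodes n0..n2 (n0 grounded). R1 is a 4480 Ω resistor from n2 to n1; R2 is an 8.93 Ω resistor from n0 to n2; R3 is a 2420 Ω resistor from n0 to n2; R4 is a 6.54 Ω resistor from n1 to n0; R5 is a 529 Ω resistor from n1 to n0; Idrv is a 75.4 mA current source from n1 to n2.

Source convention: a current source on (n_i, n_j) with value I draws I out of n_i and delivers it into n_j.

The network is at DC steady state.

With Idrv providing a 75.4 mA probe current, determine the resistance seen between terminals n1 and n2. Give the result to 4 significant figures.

R_eq = 15.30 Ω

Element admittances at DC:
  Y(R1) = 0.0002232 S between n2,n1
  Y(R2) = 0.1120 S between n0,n2
  Y(R3) = 0.0004132 S between n0,n2
  Y(R4) = 0.1529 S between n1,n0
  Y(R5) = 0.001890 S between n1,n0
  Idrv: injects 0.0754 A into n2 (from n1)
Assemble and solve the 2×2 MNA system:
  V(n1)=-0.4854  V(n2)=0.6686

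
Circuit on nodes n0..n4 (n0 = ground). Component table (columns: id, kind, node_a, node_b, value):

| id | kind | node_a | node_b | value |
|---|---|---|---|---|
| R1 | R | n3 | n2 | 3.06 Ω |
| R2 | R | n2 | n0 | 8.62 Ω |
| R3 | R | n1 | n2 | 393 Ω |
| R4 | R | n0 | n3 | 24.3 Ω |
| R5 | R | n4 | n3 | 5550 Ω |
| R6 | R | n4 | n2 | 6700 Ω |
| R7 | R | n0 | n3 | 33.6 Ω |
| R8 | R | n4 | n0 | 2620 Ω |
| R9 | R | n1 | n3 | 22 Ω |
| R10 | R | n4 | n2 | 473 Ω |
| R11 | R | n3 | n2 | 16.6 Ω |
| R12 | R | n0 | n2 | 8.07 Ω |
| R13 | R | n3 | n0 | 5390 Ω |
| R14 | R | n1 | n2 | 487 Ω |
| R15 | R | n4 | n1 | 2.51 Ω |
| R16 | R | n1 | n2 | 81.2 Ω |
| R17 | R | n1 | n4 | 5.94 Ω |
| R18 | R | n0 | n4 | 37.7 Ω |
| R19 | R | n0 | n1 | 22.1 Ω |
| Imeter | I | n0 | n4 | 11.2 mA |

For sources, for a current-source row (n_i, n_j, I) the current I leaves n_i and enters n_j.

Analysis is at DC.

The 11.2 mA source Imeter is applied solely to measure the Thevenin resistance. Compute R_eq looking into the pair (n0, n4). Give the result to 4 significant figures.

Element admittances at DC:
  Y(R1) = 0.3268 S between n3,n2
  Y(R2) = 0.1160 S between n2,n0
  Y(R3) = 0.002545 S between n1,n2
  Y(R4) = 0.04115 S between n0,n3
  Y(R5) = 0.0001802 S between n4,n3
  Y(R6) = 0.0001493 S between n4,n2
  Y(R7) = 0.02976 S between n0,n3
  Y(R8) = 0.0003817 S between n4,n0
  Y(R9) = 0.04545 S between n1,n3
  Y(R10) = 0.002114 S between n4,n2
  Y(R11) = 0.06024 S between n3,n2
  Y(R12) = 0.1239 S between n0,n2
  Y(R13) = 0.0001855 S between n3,n0
  Y(R14) = 0.002053 S between n1,n2
  Y(R15) = 0.3984 S between n4,n1
  Y(R16) = 0.01232 S between n1,n2
  Y(R17) = 0.1684 S between n1,n4
  Y(R18) = 0.02653 S between n0,n4
  Y(R19) = 0.04525 S between n0,n1
  Imeter: injects 0.0112 A into n4 (from n0)
Assemble and solve the 4×4 MNA system:
  V(n1)=0.08664  V(n2)=0.01357  V(n3)=0.01828  V(n4)=0.1012

R_eq = 9.037 Ω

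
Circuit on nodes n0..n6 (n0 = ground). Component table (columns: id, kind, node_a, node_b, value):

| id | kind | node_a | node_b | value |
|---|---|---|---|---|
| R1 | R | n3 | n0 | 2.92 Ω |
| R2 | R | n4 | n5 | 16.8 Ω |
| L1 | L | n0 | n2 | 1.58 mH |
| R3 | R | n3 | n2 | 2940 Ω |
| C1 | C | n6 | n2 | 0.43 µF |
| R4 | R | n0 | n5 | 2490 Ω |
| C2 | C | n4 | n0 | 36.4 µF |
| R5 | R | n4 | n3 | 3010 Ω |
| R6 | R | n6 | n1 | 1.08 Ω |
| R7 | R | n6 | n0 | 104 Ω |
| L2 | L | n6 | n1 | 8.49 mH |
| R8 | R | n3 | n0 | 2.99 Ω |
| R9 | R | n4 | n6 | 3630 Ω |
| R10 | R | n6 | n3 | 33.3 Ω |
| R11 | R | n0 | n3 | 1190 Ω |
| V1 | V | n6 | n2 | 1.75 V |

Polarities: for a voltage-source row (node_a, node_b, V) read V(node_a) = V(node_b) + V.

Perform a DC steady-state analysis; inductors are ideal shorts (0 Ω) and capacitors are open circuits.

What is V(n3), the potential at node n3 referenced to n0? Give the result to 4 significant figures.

0.07442 V

Apply KCL at each of the 6 non-ground nodes and solve the resulting linear system.
Node n1: branches {R6, L2} → V_1 = 1.750
Node n2: branches {L1, R3, C1, V1} → V_2 = 0.000
Node n3: branches {R1, R3, R5, R8, R10, R11} → V_3 = 0.07442
Node n4: branches {R2, C2, R5, R9} → V_4 = 0.5035
Node n5: branches {R2, R4} → V_5 = 0.5001
Node n6: branches {C1, R6, R7, L2, R9, R10, V1} → V_6 = 1.750
Source currents: i(L1)=0.06746, i(L2)=0.000, i(V1)=-0.06749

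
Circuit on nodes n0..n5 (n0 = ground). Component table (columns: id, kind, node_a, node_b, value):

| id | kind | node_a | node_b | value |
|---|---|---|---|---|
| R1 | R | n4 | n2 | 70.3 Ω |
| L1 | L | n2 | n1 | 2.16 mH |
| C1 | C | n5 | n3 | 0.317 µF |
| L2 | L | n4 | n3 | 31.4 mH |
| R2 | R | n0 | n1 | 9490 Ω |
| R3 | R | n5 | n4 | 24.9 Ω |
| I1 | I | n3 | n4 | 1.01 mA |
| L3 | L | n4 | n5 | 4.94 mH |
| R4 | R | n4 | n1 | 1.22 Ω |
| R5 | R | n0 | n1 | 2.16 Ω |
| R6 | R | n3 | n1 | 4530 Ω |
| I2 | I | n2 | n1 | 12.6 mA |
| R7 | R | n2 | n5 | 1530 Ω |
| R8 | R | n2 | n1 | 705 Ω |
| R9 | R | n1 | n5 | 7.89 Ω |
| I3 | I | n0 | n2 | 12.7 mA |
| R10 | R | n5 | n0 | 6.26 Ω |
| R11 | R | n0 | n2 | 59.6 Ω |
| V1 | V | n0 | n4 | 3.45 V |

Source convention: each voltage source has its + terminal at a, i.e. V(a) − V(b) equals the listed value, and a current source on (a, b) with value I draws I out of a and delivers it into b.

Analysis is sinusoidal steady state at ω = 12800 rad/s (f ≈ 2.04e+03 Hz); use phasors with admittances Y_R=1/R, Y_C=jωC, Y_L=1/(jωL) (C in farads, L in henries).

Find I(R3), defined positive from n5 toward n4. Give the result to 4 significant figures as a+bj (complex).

MNA unknowns: 5 node voltages V₁..V_5 plus 1 source current (V1)
R1: Y=0.01422+0.000j on G[4,2]
L1: Y=0.000-0.03617j on G[2,1]
C1: Y=0.000+0.004058j on G[5,3]
L2: Y=0.000-0.002488j on G[4,3]
R2: Y=0.0001054+0.000j on G[0,1]
R3: Y=0.04016+0.000j on G[5,4]
I1: z[3]−=0.00101, z[4]+=0.00101
L3: Y=0.000-0.01581j on G[4,5]
R4: Y=0.8197+0.000j on G[4,1]
R5: Y=0.4630+0.000j on G[0,1]
R6: Y=0.0002208+0.000j on G[3,1]
I2: z[2]−=0.0126, z[1]+=0.0126
R7: Y=0.0006536+0.000j on G[2,5]
R8: Y=0.001418+0.000j on G[2,1]
R9: Y=0.1267+0.000j on G[1,5]
I3: z[0]−=0.0127, z[2]+=0.0127
R10: Y=0.1597+0.000j on G[5,0]
R11: Y=0.01678+0.000j on G[0,2]
V1: row V0−V4=3.45, i_V1 at 0,4
solve → V1=-2.104+0.007921j, V2=-1.870+0.2588j, V3=1.969+1.602j, V4=-3.450+0.000j, V5=-1.267+0.1492j
aux → i_V1=-1.221+0.03184j

0.08767+0.005991j A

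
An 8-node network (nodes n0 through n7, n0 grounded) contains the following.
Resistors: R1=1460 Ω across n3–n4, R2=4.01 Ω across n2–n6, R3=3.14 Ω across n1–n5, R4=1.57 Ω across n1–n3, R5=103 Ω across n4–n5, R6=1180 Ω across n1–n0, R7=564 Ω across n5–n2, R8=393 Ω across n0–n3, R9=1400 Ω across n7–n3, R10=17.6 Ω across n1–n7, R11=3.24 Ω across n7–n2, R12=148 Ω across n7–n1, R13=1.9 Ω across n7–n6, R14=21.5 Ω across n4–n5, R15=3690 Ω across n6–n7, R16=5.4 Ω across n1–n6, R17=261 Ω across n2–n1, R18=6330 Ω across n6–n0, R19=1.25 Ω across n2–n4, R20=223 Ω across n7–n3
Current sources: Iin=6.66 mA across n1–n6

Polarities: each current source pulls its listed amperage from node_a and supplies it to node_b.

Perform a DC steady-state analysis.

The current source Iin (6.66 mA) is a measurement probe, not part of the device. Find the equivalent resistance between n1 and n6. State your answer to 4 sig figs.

R_eq = 3.464 Ω

Apply KCL at each of the 7 non-ground nodes and solve the resulting linear system.
Node n1: branches {R3, R4, R6, R10, R12, R16, R17, Iin} → V_1 = -0.001160
Node n2: branches {R2, R7, R11, R17, R19} → V_2 = 0.01850
Node n3: branches {R1, R4, R8, R9, R20} → V_3 = -0.0009737
Node n4: branches {R1, R5, R14, R19} → V_4 = 0.01739
Node n5: branches {R3, R5, R7, R14} → V_5 = 0.001702
Node n6: branches {R2, R13, R15, R16, R18, Iin} → V_6 = 0.02191
Node n7: branches {R9, R10, R11, R12, R13, R15, R20} → V_7 = 0.01899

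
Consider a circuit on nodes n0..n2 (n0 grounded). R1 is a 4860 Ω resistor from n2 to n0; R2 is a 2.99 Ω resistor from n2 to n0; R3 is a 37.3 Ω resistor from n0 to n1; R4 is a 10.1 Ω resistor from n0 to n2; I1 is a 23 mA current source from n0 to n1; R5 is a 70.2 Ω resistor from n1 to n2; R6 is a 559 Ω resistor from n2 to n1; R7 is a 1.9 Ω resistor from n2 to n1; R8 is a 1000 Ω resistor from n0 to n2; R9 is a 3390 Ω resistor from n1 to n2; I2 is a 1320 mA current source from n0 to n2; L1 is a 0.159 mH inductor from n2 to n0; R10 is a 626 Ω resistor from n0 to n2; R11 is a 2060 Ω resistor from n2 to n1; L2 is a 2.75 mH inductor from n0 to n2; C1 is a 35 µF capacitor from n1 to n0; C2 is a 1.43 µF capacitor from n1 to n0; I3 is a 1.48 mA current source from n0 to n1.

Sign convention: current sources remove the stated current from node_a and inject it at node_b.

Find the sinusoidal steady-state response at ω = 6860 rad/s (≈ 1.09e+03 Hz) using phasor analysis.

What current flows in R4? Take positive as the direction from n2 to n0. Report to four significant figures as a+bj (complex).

0.08065+0.1137j A

MNA unknowns: 2 node voltages V₁..V_2
R1: Y=0.0002058+0.000j on G[2,0]
R2: Y=0.3344+0.000j on G[2,0]
R3: Y=0.02681+0.000j on G[0,1]
R4: Y=0.09901+0.000j on G[0,2]
I1: z[0]−=0.023, z[1]+=0.023
R5: Y=0.01425+0.000j on G[1,2]
R6: Y=0.001789+0.000j on G[2,1]
R7: Y=0.5263+0.000j on G[2,1]
R8: Y=0.001000+0.000j on G[0,2]
R9: Y=0.0002950+0.000j on G[1,2]
I2: z[0]−=1.32, z[2]+=1.32
L1: Y=0.000-0.9168j on G[2,0]
R10: Y=0.001597+0.000j on G[0,2]
R11: Y=0.0004854+0.000j on G[2,1]
L2: Y=0.000-0.05301j on G[0,2]
C1: Y=0.000+0.2401j on G[1,0]
C2: Y=0.000+0.009810j on G[1,0]
I3: z[0]−=0.00148, z[1]+=0.00148
solve → V1=1.090+0.6169j, V2=0.8146+1.149j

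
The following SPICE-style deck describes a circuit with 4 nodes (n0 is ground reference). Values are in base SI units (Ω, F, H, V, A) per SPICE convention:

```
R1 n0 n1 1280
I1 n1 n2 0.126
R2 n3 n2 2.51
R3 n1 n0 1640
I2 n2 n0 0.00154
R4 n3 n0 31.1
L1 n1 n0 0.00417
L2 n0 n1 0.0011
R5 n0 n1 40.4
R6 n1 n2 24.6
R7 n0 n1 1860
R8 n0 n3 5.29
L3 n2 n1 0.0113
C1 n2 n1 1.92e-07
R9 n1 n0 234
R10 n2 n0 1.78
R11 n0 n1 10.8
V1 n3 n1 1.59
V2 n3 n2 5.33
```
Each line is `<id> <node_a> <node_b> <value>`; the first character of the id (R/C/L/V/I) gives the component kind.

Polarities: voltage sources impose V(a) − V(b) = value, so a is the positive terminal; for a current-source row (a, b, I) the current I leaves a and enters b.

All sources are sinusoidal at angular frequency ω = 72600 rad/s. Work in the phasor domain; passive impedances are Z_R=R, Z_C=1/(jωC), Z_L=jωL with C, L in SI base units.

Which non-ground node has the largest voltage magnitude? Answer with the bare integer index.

MNA unknowns: 3 node voltages V₁..V_3 plus 2 source currents (V1, V2)
R1: Y=0.0007813+0.000j on G[0,1]
I1: z[1]−=0.126, z[2]+=0.126
R2: Y=0.3984+0.000j on G[3,2]
R3: Y=0.0006098+0.000j on G[1,0]
I2: z[2]−=0.00154, z[0]+=0.00154
R4: Y=0.03215+0.000j on G[3,0]
L1: Y=0.000-0.003303j on G[1,0]
L2: Y=0.000-0.01252j on G[0,1]
R5: Y=0.02475+0.000j on G[0,1]
R6: Y=0.04065+0.000j on G[1,2]
R7: Y=0.0005376+0.000j on G[0,1]
R8: Y=0.1890+0.000j on G[0,3]
L3: Y=0.000-0.001219j on G[2,1]
C1: Y=0.000+0.01394j on G[2,1]
R9: Y=0.004274+0.000j on G[1,0]
R10: Y=0.5618+0.000j on G[2,0]
R11: Y=0.09259+0.000j on G[0,1]
V1: row V3−V1=1.59, i_V1 at 3,1
V2: row V3−V2=5.33, i_V2 at 3,2
solve → V1=1.928+0.03365j, V2=-1.812+0.03365j, V3=3.518+0.03365j
aux → i_V1=0.5167+0.02123j, i_V2=-3.418-0.02867j

3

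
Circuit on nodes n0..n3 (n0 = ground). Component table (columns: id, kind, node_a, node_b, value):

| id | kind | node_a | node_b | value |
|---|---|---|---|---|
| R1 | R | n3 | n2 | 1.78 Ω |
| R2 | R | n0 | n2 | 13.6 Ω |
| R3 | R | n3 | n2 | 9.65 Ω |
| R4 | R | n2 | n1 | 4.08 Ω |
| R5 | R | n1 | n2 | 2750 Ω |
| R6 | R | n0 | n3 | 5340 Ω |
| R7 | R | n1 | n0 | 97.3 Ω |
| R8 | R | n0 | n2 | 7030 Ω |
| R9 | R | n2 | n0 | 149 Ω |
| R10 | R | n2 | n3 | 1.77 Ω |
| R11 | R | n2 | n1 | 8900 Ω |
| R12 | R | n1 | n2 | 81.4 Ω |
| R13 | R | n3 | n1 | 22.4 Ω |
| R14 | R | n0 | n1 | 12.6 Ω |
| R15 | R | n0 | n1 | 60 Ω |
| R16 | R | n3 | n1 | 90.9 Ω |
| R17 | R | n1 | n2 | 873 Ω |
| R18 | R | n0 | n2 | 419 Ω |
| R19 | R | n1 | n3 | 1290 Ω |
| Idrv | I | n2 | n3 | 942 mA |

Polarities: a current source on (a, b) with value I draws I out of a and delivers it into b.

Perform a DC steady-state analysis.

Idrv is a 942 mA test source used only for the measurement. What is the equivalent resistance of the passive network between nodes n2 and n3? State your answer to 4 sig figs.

R_eq = 0.7824 Ω

Element admittances at DC:
  Y(R1) = 0.5618 S between n3,n2
  Y(R2) = 0.07353 S between n0,n2
  Y(R3) = 0.1036 S between n3,n2
  Y(R4) = 0.2451 S between n2,n1
  Y(R5) = 0.0003636 S between n1,n2
  Y(R6) = 0.0001873 S between n0,n3
  Y(R7) = 0.01028 S between n1,n0
  Y(R8) = 0.0001422 S between n0,n2
  Y(R9) = 0.006711 S between n2,n0
  Y(R10) = 0.5650 S between n2,n3
  Y(R11) = 0.0001124 S between n2,n1
  Y(R12) = 0.01229 S between n1,n2
  Y(R13) = 0.04464 S between n3,n1
  Y(R14) = 0.07937 S between n0,n1
  Y(R15) = 0.01667 S between n0,n1
  Y(R16) = 0.01100 S between n3,n1
  Y(R17) = 0.001145 S between n1,n2
  Y(R18) = 0.002387 S between n0,n2
  Y(R19) = 0.0007752 S between n1,n3
  Idrv: injects 0.942 A into n3 (from n2)
Assemble and solve the 3×3 MNA system:
  V(n1)=0.04971  V(n2)=-0.06536  V(n3)=0.6716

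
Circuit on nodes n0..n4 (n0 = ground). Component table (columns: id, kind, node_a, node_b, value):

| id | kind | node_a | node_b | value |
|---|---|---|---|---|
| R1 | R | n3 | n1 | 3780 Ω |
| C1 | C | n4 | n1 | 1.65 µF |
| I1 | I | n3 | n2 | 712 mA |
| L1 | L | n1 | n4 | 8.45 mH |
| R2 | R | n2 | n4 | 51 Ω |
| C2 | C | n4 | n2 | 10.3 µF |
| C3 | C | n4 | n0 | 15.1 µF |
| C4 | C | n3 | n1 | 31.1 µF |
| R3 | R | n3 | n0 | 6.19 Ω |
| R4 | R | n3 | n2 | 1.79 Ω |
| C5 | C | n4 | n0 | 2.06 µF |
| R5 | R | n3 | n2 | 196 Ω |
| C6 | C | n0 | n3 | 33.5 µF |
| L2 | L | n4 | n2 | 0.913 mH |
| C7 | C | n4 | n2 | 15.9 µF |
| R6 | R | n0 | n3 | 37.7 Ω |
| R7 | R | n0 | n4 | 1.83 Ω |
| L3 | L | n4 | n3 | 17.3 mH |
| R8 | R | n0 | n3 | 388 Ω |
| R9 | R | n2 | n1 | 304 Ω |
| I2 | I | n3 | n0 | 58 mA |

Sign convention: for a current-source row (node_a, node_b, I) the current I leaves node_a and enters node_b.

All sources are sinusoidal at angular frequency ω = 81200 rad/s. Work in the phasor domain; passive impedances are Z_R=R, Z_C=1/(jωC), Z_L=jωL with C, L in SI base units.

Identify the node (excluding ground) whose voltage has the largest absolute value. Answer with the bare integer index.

Apply KCL at each of the 4 non-ground nodes and solve the resulting linear system.
Node n1: branches {R1, C1, L1, C4, R9} → V_1 = -0.08807+0.1383j
Node n2: branches {I1, R2, C2, R4, R5, L2, C7, R9} → V_2 = 0.3984-0.3771j
Node n3: branches {R1, I1, C4, R3, R4, R5, C6, R6, L3, R8, I2} → V_3 = -0.1053+0.1554j
Node n4: branches {C1, L1, R2, C2, C3, C5, L2, C7, R7, L3} → V_4 = 0.2537-0.1768j

2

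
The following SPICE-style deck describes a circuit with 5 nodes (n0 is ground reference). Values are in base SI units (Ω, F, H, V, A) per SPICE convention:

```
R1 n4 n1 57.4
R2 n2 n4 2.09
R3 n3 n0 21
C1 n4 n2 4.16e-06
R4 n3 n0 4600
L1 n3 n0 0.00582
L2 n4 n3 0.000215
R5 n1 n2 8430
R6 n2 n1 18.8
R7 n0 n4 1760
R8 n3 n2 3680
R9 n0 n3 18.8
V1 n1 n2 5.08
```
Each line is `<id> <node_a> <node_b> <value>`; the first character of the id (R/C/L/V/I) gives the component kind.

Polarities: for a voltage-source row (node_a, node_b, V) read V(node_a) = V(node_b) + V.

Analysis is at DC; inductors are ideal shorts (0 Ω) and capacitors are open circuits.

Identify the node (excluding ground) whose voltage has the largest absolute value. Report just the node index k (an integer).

1

MNA unknowns: 4 node voltages V₁..V_4 plus 3 source currents (L1, L2, V1)
R1: Y=0.01742 on G[4,1]
R2: Y=0.4785 on G[2,4]
R3: Y=0.04762 on G[3,0]
C1: Y=0.000 on G[4,2]
R4: Y=0.0002174 on G[3,0]
L1: row V3−V0=0, i_L1 at 3,0
L2: row V4−V3=0, i_L2 at 4,3
R5: Y=0.0001186 on G[1,2]
R6: Y=0.05319 on G[2,1]
R7: Y=0.0005682 on G[0,4]
R8: Y=0.0002717 on G[3,2]
R9: Y=0.05319 on G[0,3]
V1: row V1−V2=5.08, i_V1 at 1,2
solve → V1=4.902, V2=-0.1784, V3=0.000, V4=0.000
aux → i_L1=0.000, i_L2=4.847e-05, i_V1=-0.3562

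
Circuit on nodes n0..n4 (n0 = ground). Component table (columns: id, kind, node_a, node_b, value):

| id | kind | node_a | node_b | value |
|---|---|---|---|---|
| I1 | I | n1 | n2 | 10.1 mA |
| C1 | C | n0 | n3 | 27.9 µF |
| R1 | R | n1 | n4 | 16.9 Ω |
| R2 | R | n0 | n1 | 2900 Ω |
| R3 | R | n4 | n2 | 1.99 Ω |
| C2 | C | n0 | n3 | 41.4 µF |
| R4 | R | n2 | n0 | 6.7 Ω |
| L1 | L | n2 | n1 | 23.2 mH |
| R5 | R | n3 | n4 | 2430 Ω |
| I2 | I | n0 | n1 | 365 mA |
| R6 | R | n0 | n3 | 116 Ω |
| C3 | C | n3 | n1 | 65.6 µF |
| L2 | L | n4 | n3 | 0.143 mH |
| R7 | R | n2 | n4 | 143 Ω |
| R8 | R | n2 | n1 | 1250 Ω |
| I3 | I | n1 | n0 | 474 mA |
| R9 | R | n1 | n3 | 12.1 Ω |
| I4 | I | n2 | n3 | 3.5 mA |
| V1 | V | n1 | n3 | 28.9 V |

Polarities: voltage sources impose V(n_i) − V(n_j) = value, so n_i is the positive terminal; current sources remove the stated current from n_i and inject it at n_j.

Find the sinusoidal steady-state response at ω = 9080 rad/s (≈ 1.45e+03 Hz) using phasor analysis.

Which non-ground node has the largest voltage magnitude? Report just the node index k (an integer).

Element admittances at ω=9080 rad/s:
  I1: injects 0.0101 A into n2 (from n1)
  Y(C1) = 0.000+0.2533j S between n0,n3
  Y(R1) = 0.05917+0.000j S between n1,n4
  Y(R2) = 0.0003448+0.000j S between n0,n1
  Y(R3) = 0.5025+0.000j S between n4,n2
  Y(C2) = 0.000+0.3759j S between n0,n3
  Y(R4) = 0.1493+0.000j S between n2,n0
  Y(L1) = 0.000-0.004747j S between n2,n1
  Y(R5) = 0.0004115+0.000j S between n3,n4
  I2: injects 0.365 A into n1 (from n0)
  Y(R6) = 0.008621+0.000j S between n0,n3
  Y(C3) = 0.000+0.5956j S between n3,n1
  Y(L2) = 0.000-0.7702j S between n4,n3
  Y(R7) = 0.006993+0.000j S between n2,n4
  Y(R8) = 0.0008000+0.000j S between n2,n1
  I3: injects 0.474 A into n0 (from n1)
  Y(R9) = 0.08264+0.000j S between n1,n3
  I4: injects 0.0035 A into n3 (from n2)
  V1: constraint V(n1)−V(n3) = 28.9
Assemble and solve the 5×5 MNA system:
  V(n1)=28.51+0.2406j  V(n2)=0.2410+1.645j  V(n3)=-0.3936+0.2406j  V(n4)=0.2673+2.392j
  i(V1)=-4.204-16.95j

1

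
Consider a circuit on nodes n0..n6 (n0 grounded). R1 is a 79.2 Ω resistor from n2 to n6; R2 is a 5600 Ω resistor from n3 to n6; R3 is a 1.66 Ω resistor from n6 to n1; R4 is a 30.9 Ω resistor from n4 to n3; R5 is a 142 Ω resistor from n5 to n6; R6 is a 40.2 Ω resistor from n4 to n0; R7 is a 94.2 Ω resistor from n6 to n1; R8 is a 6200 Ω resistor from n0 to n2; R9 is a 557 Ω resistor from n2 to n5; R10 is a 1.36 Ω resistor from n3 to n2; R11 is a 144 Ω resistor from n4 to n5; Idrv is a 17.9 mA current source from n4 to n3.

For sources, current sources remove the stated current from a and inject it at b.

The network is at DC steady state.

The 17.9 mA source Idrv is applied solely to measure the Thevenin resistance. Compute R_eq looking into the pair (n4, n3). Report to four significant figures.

Element admittances at DC:
  Y(R1) = 0.01263 S between n2,n6
  Y(R2) = 0.0001786 S between n3,n6
  Y(R3) = 0.6024 S between n6,n1
  Y(R4) = 0.03236 S between n4,n3
  Y(R5) = 0.007042 S between n5,n6
  Y(R6) = 0.02488 S between n4,n0
  Y(R7) = 0.01062 S between n6,n1
  Y(R8) = 0.0001613 S between n0,n2
  Y(R9) = 0.001795 S between n2,n5
  Y(R10) = 0.7353 S between n3,n2
  Y(R11) = 0.006944 S between n4,n5
  Idrv: injects 0.0179 A into n3 (from n4)
Assemble and solve the 6×6 MNA system:
  V(n1)=0.4019  V(n2)=0.4942  V(n3)=0.4965  V(n4)=-0.003204  V(n5)=0.2342  V(n6)=0.4019

R_eq = 27.92 Ω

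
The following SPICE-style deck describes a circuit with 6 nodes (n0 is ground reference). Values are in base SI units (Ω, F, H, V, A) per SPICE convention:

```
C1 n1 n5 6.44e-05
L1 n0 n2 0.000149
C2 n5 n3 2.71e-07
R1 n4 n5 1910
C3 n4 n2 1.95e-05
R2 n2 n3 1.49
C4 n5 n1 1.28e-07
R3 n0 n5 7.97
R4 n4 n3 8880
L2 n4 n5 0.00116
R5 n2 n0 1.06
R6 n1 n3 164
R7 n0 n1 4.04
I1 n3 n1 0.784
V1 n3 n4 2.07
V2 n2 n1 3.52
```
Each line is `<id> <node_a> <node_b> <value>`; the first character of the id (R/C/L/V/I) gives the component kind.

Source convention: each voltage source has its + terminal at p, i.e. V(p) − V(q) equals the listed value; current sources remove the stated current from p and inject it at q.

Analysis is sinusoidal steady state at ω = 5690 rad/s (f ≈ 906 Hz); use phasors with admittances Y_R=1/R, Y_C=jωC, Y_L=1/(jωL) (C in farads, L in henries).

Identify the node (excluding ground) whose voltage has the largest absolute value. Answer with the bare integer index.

Apply KCL at each of the 5 non-ground nodes and solve the resulting linear system.
Node n1: branches {C1, C4, R6, R7, I1, V2} → V_1 = -3.083+0.5474j
Node n2: branches {L1, C3, R2, R5, V2} → V_2 = 0.4372+0.5474j
Node n3: branches {C2, R2, R4, R6, I1, V1} → V_3 = -1.136+0.9486j
Node n4: branches {R1, C3, R4, L2, V1} → V_4 = -3.206+0.9486j
Node n5: branches {C1, C2, R1, C4, R3, L2} → V_5 = -2.351-1.086j
Source currents: i(V1)=0.2630-0.2736j, i(V2)=-2.159-0.1357j

4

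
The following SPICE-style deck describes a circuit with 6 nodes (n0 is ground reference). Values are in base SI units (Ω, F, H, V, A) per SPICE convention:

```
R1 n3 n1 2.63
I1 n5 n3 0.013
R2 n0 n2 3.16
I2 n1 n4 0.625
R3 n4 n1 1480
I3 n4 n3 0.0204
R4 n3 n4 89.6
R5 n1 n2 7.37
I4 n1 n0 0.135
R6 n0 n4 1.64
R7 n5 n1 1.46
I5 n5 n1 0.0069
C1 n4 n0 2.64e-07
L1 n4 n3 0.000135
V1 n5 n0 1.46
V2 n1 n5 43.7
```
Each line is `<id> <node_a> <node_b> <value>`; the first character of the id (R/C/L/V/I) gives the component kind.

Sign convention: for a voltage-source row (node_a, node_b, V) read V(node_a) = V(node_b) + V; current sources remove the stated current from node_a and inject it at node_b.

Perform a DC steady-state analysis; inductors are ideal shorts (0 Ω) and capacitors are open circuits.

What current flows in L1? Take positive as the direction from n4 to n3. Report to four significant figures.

-10.36 A

MNA unknowns: 5 node voltages V₁..V_5 plus 3 source currents (L1, V1, V2)
R1: Y=0.3802 on G[3,1]
I1: z[5]−=0.013, z[3]+=0.013
R2: Y=0.3165 on G[0,2]
I2: z[1]−=0.625, z[4]+=0.625
R3: Y=0.0006757 on G[4,1]
I3: z[4]−=0.0204, z[3]+=0.0204
R4: Y=0.01116 on G[3,4]
R5: Y=0.1357 on G[1,2]
I4: z[1]−=0.135, z[0]+=0.135
R6: Y=0.6098 on G[0,4]
R7: Y=0.6849 on G[5,1]
I5: z[5]−=0.0069, z[1]+=0.0069
C1: Y=0.000 on G[4,0]
L1: row V4−V3=0, i_L1 at 4,3
V1: row V5−V0=1.46, i_V1 at 5,0
V2: row V1−V5=43.7, i_V2 at 1,5
solve → V1=45.16, V2=13.55, V3=18.01, V4=18.01, V5=1.460
aux → i_L1=-10.36, i_V1=-15.40, i_V2=-45.32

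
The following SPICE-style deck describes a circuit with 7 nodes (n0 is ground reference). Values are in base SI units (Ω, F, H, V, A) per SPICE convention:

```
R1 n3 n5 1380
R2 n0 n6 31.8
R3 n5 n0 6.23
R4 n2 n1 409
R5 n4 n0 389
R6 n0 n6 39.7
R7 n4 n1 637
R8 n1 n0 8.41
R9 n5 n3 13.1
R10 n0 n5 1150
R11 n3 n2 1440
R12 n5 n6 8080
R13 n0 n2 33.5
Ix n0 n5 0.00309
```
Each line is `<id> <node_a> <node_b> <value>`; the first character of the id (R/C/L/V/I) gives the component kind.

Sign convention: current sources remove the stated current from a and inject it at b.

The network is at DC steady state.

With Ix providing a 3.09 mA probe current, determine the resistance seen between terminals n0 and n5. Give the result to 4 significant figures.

R_eq = 6.166 Ω

Element admittances at DC:
  Y(R1) = 0.0007246 S between n3,n5
  Y(R2) = 0.03145 S between n0,n6
  Y(R3) = 0.1605 S between n5,n0
  Y(R4) = 0.002445 S between n2,n1
  Y(R5) = 0.002571 S between n4,n0
  Y(R6) = 0.02519 S between n0,n6
  Y(R7) = 0.001570 S between n4,n1
  Y(R8) = 0.1189 S between n1,n0
  Y(R9) = 0.07634 S between n5,n3
  Y(R10) = 0.0008696 S between n0,n5
  Y(R11) = 0.0006944 S between n3,n2
  Y(R12) = 0.0001238 S between n5,n6
  Y(R13) = 0.02985 S between n0,n2
  Ix: injects 0.00309 A into n5 (from n0)
Assemble and solve the 6×6 MNA system:
  V(n1)=7.958e-06  V(n2)=0.0003981  V(n3)=0.01889  V(n4)=3.017e-06  V(n5)=0.01905  V(n6)=4.154e-05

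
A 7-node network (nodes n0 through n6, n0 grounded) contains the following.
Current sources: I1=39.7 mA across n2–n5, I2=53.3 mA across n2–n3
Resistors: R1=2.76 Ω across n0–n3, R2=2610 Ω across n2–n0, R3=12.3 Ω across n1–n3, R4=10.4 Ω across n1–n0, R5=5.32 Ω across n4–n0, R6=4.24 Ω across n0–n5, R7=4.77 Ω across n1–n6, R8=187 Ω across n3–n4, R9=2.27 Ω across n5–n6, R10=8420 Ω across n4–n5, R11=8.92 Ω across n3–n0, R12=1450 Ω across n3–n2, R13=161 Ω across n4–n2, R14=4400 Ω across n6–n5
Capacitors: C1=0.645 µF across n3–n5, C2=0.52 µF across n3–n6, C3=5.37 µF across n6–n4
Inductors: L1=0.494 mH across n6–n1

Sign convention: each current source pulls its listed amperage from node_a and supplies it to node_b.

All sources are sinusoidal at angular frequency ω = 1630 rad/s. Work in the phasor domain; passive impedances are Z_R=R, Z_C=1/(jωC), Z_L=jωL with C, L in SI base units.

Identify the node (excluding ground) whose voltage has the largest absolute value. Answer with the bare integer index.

2

MNA unknowns: 6 node voltages V₁..V_6
I1: z[2]−=0.0397, z[5]+=0.0397
R1: Y=0.3623+0.000j on G[0,3]
R2: Y=0.0003831+0.000j on G[2,0]
R3: Y=0.08130+0.000j on G[1,3]
R4: Y=0.09615+0.000j on G[1,0]
R5: Y=0.1880+0.000j on G[4,0]
C1: Y=0.000+0.001051j on G[3,5]
R6: Y=0.2358+0.000j on G[0,5]
L1: Y=0.000-1.242j on G[6,1]
C2: Y=0.000+0.0008476j on G[3,6]
R7: Y=0.2096+0.000j on G[1,6]
R8: Y=0.005348+0.000j on G[3,4]
C3: Y=0.000+0.008753j on G[6,4]
R9: Y=0.4405+0.000j on G[5,6]
R10: Y=0.0001188+0.000j on G[4,5]
R11: Y=0.1121+0.000j on G[3,0]
R12: Y=0.0006897+0.000j on G[3,2]
R13: Y=0.006211+0.000j on G[4,2]
R14: Y=0.0002273+0.000j on G[6,5]
I2: z[2]−=0.0533, z[3]+=0.0533
solve → V1=0.09729-0.01744j, V2=-13.10+0.01911j, V3=0.08905-0.002201j, V4=-0.4038+0.02266j, V5=0.1243-0.006550j, V6=0.1009-0.009979j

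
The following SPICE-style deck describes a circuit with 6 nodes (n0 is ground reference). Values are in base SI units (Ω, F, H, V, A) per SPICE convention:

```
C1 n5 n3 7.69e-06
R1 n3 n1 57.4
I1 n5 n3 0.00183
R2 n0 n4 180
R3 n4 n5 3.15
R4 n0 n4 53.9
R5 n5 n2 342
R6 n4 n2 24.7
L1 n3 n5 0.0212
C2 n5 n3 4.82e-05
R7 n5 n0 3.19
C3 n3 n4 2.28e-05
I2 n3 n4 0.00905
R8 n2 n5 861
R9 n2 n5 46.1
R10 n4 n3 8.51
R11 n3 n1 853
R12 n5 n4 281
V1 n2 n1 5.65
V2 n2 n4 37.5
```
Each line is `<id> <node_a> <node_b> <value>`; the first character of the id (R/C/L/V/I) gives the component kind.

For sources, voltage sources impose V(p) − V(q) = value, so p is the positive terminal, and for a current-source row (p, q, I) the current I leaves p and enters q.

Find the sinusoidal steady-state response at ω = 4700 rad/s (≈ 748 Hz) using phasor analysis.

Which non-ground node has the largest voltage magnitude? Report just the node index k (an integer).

2

Element admittances at ω=4700 rad/s:
  Y(C1) = 0.000+0.03614j S between n5,n3
  Y(R1) = 0.01742+0.000j S between n3,n1
  I1: injects 0.00183 A into n3 (from n5)
  Y(R2) = 0.005556+0.000j S between n0,n4
  Y(R3) = 0.3175+0.000j S between n4,n5
  Y(R4) = 0.01855+0.000j S between n0,n4
  Y(R5) = 0.002924+0.000j S between n5,n2
  Y(R6) = 0.04049+0.000j S between n4,n2
  Y(L1) = 0.000-0.01004j S between n3,n5
  Y(C2) = 0.000+0.2265j S between n5,n3
  Y(R7) = 0.3135+0.000j S between n5,n0
  Y(C3) = 0.000+0.1072j S between n3,n4
  I2: injects 0.00905 A into n4 (from n3)
  Y(R8) = 0.001161+0.000j S between n2,n5
  Y(R9) = 0.02169+0.000j S between n2,n5
  Y(R10) = 0.1175+0.000j S between n4,n3
  Y(R11) = 0.001172+0.000j S between n3,n1
  Y(R12) = 0.003559+0.000j S between n5,n4
  V1: constraint V(n2)−V(n1) = 5.65
  V2: constraint V(n2)−V(n4) = 37.5
Assemble and solve the 7×7 MNA system:
  V(n1)=29.05+0.3418j  V(n2)=34.70+0.3418j  V(n3)=-0.3228-0.6071j  V(n4)=-2.796+0.3418j  V(n5)=0.2150-0.02628j
  i(V1)=0.5462+0.01764j  i(V2)=-2.953-0.02713j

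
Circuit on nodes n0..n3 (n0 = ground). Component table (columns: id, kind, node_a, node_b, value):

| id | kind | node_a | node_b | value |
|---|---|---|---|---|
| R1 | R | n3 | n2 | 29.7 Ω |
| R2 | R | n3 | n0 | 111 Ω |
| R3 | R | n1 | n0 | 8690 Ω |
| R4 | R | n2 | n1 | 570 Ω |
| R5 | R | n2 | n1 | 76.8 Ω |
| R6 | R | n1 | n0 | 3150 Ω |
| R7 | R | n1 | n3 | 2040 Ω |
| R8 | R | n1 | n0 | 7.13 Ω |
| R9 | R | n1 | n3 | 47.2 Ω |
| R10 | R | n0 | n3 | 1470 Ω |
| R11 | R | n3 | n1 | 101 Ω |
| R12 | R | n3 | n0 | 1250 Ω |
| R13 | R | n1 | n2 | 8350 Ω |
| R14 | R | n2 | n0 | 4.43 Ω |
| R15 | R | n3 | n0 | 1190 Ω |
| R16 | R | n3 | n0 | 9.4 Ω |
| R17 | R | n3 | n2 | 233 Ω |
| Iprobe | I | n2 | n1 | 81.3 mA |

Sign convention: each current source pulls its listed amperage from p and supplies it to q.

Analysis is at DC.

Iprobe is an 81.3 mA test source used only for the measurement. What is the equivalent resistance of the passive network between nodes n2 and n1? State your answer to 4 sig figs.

Apply KCL at each of the 3 non-ground nodes and solve the resulting linear system.
Node n1: branches {R3, R4, R5, R6, R7, R8, R9, R11, R13, Iprobe} → V_1 = 0.4158
Node n2: branches {R1, R4, R5, R13, R14, R17, Iprobe} → V_2 = -0.2674
Node n3: branches {R1, R2, R7, R9, R10, R11, R12, R15, R16, R17} → V_3 = 0.01590

R_eq = 8.404 Ω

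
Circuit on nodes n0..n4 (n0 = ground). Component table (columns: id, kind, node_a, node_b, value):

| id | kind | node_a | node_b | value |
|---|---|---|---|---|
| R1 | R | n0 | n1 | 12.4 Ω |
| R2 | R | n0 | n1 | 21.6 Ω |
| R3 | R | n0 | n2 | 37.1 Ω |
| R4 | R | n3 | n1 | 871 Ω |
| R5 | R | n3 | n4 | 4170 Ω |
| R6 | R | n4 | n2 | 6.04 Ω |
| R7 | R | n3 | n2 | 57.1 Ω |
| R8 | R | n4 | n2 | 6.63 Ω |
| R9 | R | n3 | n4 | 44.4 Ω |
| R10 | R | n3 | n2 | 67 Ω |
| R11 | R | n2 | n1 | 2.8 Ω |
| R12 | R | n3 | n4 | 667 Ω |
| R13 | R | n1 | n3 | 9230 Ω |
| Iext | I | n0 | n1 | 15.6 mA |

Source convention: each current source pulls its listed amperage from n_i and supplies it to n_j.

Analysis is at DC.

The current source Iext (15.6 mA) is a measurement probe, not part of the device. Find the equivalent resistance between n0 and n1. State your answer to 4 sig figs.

MNA unknowns: 4 node voltages V₁..V_4
R1: Y=0.08065 on G[0,1]
R2: Y=0.04630 on G[0,1]
R3: Y=0.02695 on G[0,2]
R4: Y=0.001148 on G[3,1]
R5: Y=0.0002398 on G[3,4]
R6: Y=0.1656 on G[4,2]
R7: Y=0.01751 on G[3,2]
R8: Y=0.1508 on G[4,2]
R9: Y=0.02252 on G[3,4]
R10: Y=0.01493 on G[3,2]
R11: Y=0.3571 on G[2,1]
R12: Y=0.001499 on G[3,4]
R13: Y=0.0001083 on G[1,3]
Iext: z[0]−=0.0156, z[1]+=0.0156
solve → V1=0.1026, V2=0.09545, V3=0.09561, V4=0.09546

R_eq = 6.579 Ω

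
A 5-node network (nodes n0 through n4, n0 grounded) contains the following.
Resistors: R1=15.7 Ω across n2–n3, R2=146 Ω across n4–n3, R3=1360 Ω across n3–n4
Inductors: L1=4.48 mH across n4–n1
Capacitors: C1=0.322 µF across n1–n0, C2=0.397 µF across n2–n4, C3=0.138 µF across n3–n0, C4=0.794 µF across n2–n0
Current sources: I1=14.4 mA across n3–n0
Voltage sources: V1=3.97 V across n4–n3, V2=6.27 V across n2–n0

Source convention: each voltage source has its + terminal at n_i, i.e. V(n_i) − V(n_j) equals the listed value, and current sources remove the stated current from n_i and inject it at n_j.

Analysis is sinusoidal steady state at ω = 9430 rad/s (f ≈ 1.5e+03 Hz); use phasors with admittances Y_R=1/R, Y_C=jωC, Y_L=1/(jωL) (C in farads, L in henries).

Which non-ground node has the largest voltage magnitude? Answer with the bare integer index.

MNA unknowns: 4 node voltages V₁..V_4 plus 2 source currents (V1, V2)
R1: Y=0.06369+0.000j on G[2,3]
L1: Y=0.000-0.02367j on G[4,1]
R2: Y=0.006849+0.000j on G[4,3]
C1: Y=0.000+0.003036j on G[1,0]
I1: z[3]−=0.0144, z[0]+=0.0144
C2: Y=0.000+0.003744j on G[2,4]
R3: Y=0.0007353+0.000j on G[3,4]
C3: Y=0.000+0.001301j on G[3,0]
C4: Y=0.000+0.007487j on G[2,0]
V1: row V4−V3=3.97, i_V1 at 4,3
V2: row V2−V0=6.27, i_V2 at 2,0
solve → V1=11.35-1.004j, V2=6.270+0.000j, V3=5.927-0.8755j, V4=9.897-0.8755j
aux → i_V1=-0.03644-0.04805j, i_V2=-0.01859-0.08913j

1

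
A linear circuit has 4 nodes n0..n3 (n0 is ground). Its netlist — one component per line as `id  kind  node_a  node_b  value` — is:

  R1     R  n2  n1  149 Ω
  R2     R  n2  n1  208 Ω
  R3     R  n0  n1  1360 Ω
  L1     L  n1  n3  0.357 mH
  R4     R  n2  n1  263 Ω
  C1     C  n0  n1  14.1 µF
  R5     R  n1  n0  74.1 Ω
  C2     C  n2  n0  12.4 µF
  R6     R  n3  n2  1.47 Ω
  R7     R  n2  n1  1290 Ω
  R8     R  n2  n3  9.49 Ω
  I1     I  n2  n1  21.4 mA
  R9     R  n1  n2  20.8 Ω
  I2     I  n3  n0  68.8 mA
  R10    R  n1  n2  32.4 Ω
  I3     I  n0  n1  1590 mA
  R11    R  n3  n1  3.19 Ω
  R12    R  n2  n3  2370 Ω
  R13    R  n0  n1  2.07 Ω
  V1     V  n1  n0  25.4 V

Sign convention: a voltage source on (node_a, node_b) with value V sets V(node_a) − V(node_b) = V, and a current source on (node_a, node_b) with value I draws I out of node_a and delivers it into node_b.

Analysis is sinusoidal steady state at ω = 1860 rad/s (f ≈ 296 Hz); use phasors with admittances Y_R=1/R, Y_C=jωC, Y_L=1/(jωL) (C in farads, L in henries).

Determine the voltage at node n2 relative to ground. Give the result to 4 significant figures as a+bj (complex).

MNA unknowns: 3 node voltages V₁..V_3 plus 1 source current (V1)
R1: Y=0.006711+0.000j on G[2,1]
R2: Y=0.004808+0.000j on G[2,1]
R3: Y=0.0007353+0.000j on G[0,1]
L1: Y=0.000-1.506j on G[1,3]
R4: Y=0.003802+0.000j on G[2,1]
C1: Y=0.000+0.02623j on G[0,1]
R5: Y=0.01350+0.000j on G[1,0]
C2: Y=0.000+0.02306j on G[2,0]
R6: Y=0.6803+0.000j on G[3,2]
R7: Y=0.0007752+0.000j on G[2,1]
R8: Y=0.1054+0.000j on G[2,3]
I1: z[2]−=0.0214, z[1]+=0.0214
R9: Y=0.04808+0.000j on G[1,2]
I2: z[3]−=0.0688, z[0]+=0.0688
R10: Y=0.03086+0.000j on G[1,2]
I3: z[0]−=1.59, z[1]+=1.59
R11: Y=0.3135+0.000j on G[3,1]
R12: Y=0.0004219+0.000j on G[2,3]
R13: Y=0.4831+0.000j on G[0,1]
V1: row V1−V0=25.4, i_V1 at 1,0
solve → V1=25.40+0.000j, V2=25.63-0.8060j, V3=25.71-0.1514j
aux → i_V1=-11.13-1.257j

25.63-0.8060j V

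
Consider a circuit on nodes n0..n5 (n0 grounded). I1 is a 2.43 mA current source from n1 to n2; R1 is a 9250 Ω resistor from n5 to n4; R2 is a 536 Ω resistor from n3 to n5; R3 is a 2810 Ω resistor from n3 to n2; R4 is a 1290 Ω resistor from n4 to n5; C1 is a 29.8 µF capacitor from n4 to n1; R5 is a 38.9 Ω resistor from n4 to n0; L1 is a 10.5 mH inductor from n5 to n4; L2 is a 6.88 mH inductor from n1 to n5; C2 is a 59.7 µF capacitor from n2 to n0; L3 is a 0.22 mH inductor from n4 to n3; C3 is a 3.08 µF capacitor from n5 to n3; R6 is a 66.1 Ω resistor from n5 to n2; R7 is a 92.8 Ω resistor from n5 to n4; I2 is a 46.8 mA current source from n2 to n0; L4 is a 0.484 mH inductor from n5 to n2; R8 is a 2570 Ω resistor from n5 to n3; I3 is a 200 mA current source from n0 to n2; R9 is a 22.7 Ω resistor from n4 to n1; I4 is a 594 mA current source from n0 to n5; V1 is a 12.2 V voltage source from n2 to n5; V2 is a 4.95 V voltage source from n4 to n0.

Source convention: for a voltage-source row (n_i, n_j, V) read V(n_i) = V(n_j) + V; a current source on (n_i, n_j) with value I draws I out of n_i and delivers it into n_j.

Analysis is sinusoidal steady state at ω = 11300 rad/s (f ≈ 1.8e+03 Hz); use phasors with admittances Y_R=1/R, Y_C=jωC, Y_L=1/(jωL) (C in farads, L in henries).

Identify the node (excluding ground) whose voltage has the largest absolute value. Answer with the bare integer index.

Element admittances at ω=11300 rad/s:
  I1: injects 0.00243 A into n2 (from n1)
  Y(R1) = 0.0001081+0.000j S between n5,n4
  Y(R2) = 0.001866+0.000j S between n3,n5
  Y(R3) = 0.0003559+0.000j S between n3,n2
  Y(R4) = 0.0007752+0.000j S between n4,n5
  Y(C1) = 0.000+0.3367j S between n4,n1
  Y(R5) = 0.02571+0.000j S between n4,n0
  Y(L1) = 0.000-0.008428j S between n5,n4
  Y(L2) = 0.000-0.01286j S between n1,n5
  Y(C2) = 0.000+0.6746j S between n2,n0
  Y(L3) = 0.000-0.4023j S between n4,n3
  Y(C3) = 0.000+0.03480j S between n5,n3
  Y(R6) = 0.01513+0.000j S between n5,n2
  Y(R7) = 0.01078+0.000j S between n5,n4
  I2: injects 0.0468 A into n0 (from n2)
  Y(L4) = 0.000-0.1828j S between n5,n2
  Y(R8) = 0.0003891+0.000j S between n5,n3
  I3: injects 0.2 A into n2 (from n0)
  Y(R9) = 0.04405+0.000j S between n4,n1
  I4: injects 0.594 A into n5 (from n0)
  V1: constraint V(n2)−V(n5) = 12.2
  V2: constraint V(n4)−V(n0) = 4.95
Assemble and solve the 7×7 MNA system:
  V(n1)=5.593+0.1521j  V(n2)=0.4352-1.438j  V(n3)=6.544+0.01791j  V(n4)=4.950+0.000j  V(n5)=-11.76-1.438j
  i(V1)=-0.9966+1.938j  i(V2)=-0.3499-0.2936j

5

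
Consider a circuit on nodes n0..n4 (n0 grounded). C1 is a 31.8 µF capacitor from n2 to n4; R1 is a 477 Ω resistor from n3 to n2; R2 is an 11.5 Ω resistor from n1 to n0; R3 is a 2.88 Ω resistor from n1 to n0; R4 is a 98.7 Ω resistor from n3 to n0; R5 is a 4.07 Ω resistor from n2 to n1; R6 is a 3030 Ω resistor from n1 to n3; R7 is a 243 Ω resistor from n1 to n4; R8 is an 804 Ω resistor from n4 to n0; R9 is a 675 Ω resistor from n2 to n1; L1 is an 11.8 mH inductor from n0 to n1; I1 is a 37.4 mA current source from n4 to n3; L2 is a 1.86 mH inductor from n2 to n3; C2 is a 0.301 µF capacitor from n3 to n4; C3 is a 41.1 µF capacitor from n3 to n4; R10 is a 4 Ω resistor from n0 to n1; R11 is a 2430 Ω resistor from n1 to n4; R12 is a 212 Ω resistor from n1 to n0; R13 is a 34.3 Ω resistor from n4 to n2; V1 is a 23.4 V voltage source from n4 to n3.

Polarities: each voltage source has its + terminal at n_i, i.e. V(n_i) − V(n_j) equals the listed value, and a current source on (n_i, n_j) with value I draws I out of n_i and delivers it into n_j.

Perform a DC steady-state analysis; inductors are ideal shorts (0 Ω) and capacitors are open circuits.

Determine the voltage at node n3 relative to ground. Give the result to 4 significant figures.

Element admittances at DC:
  Y(C1) = 0.000 S between n2,n4
  Y(R1) = 0.002096 S between n3,n2
  Y(R2) = 0.08696 S between n1,n0
  Y(R3) = 0.3472 S between n1,n0
  Y(R4) = 0.01013 S between n3,n0
  Y(R5) = 0.2457 S between n2,n1
  Y(R6) = 0.0003300 S between n1,n3
  Y(R7) = 0.004115 S between n1,n4
  Y(R8) = 0.001244 S between n4,n0
  Y(R9) = 0.001481 S between n2,n1
  L1: short n0↔n1 (DC inductor)
  I1: injects 0.0374 A into n3 (from n4)
  L2: short n2↔n3 (DC inductor)
  Y(C2) = 0.000 S between n3,n4
  Y(C3) = 0.000 S between n3,n4
  Y(R10) = 0.2500 S between n0,n1
  Y(R11) = 0.0004115 S between n1,n4
  Y(R12) = 0.004717 S between n1,n0
  Y(R13) = 0.02915 S between n4,n2
  V1: constraint V(n4)−V(n3) = 23.4
Assemble and solve the 7×7 MNA system:
  V(n1)=0.000  V(n2)=-0.5126  V(n3)=-0.5126  V(n4)=22.89
  i(L1)=0.02327  i(L2)=0.8089  i(V1)=-0.8517

-0.5126 V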